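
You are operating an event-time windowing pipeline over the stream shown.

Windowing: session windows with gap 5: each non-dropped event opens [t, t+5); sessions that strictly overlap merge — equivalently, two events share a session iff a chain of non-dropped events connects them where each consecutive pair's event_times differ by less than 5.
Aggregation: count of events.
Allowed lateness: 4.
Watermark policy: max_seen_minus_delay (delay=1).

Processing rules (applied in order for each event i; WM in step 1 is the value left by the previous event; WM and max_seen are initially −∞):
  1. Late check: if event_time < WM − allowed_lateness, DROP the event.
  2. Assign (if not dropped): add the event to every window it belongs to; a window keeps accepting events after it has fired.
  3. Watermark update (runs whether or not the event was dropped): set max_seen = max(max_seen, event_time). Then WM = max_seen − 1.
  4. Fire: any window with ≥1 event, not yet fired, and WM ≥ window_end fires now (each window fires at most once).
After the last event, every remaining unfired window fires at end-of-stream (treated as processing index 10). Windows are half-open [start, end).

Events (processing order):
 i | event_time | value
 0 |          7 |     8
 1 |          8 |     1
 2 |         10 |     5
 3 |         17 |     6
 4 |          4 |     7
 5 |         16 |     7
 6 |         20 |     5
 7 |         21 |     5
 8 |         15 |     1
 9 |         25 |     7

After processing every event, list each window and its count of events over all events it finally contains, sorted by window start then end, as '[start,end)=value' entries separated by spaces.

[7,15)=3 [16,30)=5

i=0 t=7 v=8: → [7,12); WM=6
i=1 t=8 v=1: → [7,13); WM=7
i=2 t=10 v=5: → [7,15); WM=9
i=3 t=17 v=6: → [17,22); WM=16
i=4 t=4 v=7: DROP (t<16-4); WM=16
i=5 t=16 v=7: → [16,22); WM=16
i=6 t=20 v=5: → [16,25); WM=19
i=7 t=21 v=5: → [16,26); WM=20
i=8 t=15 v=1: DROP (t<20-4); WM=20
i=9 t=25 v=7: → [16,30); WM=24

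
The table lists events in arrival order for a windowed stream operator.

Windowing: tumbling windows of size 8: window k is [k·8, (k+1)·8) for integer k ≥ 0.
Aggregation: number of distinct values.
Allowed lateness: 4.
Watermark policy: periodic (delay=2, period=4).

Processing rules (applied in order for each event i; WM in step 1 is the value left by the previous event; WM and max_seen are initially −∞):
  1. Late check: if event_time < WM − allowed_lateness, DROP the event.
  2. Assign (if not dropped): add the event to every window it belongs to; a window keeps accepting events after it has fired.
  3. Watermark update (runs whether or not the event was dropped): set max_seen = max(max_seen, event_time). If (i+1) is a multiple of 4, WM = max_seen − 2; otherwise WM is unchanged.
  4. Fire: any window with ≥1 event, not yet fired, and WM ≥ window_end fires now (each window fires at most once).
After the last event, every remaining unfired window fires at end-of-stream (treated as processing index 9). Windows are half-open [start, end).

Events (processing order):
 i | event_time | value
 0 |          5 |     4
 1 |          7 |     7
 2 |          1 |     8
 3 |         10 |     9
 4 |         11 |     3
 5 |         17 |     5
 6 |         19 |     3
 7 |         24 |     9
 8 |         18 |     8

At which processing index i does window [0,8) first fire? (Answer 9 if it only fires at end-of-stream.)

i=0 t=5 v=4: → [0,8); WM=−∞
i=1 t=7 v=7: → [0,8); WM=−∞
i=2 t=1 v=8: → [0,8); WM=−∞
i=3 t=10 v=9: → [8,16); WM=8; [0,8) fires=3
i=4 t=11 v=3: → [8,16); WM=8
i=5 t=17 v=5: → [16,24); WM=8
i=6 t=19 v=3: → [16,24); WM=8
i=7 t=24 v=9: → [24,32); WM=22; [8,16) fires=2
i=8 t=18 v=8: → [16,24); WM=22

3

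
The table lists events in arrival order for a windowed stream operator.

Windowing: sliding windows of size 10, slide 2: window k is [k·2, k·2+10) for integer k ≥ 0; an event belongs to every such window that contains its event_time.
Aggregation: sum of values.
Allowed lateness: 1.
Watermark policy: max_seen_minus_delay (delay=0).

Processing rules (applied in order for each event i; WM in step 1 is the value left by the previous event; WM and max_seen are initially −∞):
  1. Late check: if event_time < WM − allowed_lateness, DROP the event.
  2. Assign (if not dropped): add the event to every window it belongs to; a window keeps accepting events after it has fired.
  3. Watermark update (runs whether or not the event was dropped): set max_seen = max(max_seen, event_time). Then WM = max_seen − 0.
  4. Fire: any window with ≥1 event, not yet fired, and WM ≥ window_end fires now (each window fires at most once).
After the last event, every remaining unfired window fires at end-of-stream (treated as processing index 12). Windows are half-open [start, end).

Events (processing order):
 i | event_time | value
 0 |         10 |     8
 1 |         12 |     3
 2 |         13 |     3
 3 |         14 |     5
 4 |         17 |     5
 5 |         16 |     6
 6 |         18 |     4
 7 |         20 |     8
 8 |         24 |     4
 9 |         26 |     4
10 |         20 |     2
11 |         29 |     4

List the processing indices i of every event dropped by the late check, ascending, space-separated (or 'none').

i=0 t=10 v=8: → [10,20),[8,18),[6,16),[4,14),[2,12); WM=10
i=1 t=12 v=3: → [12,22),[10,20),[8,18),[6,16),[4,14); WM=12; [2,12) fires=8
i=2 t=13 v=3: → [12,22),[10,20),[8,18),[6,16),[4,14); WM=13
i=3 t=14 v=5: → [14,24),[12,22),[10,20),[8,18),[6,16); WM=14; [4,14) fires=14
i=4 t=17 v=5: → [16,26),[14,24),[12,22),[10,20),[8,18); WM=17; [6,16) fires=19
i=5 t=16 v=6: → [16,26),[14,24),[12,22),[10,20),[8,18); WM=17
i=6 t=18 v=4: → [18,28),[16,26),[14,24),[12,22),[10,20); WM=18; [8,18) fires=30
i=7 t=20 v=8: → [20,30),[18,28),[16,26),[14,24),[12,22); WM=20; [10,20) fires=34
i=8 t=24 v=4: → [24,34),[22,32),[20,30),[18,28),[16,26); WM=24; [12,22) fires=34 [14,24) fires=28
i=9 t=26 v=4: → [26,36),[24,34),[22,32),[20,30),[18,28); WM=26; [16,26) fires=27
i=10 t=20 v=2: DROP (t<26-1); WM=26
i=11 t=29 v=4: → [28,38),[26,36),[24,34),[22,32),[20,30); WM=29; [18,28) fires=20

10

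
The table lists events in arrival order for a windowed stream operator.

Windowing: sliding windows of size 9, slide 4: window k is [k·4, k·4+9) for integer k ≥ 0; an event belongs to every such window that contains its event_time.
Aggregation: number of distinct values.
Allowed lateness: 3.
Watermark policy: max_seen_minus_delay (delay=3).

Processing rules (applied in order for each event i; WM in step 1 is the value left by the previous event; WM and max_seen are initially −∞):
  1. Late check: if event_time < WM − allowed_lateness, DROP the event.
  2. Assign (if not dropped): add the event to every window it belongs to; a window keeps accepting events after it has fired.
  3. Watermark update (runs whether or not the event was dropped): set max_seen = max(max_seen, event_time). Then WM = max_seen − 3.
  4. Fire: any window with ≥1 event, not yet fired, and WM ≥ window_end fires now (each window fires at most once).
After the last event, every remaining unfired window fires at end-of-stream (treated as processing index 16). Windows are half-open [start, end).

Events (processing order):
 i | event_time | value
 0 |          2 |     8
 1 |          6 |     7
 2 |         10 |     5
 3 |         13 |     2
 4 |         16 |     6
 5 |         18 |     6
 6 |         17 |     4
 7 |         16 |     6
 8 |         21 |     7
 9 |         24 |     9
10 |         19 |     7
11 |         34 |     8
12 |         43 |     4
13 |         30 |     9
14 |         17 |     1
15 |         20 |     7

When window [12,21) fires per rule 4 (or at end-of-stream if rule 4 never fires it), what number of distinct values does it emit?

3

i=0 t=2 v=8: → [0,9); WM=-1
i=1 t=6 v=7: → [4,13),[0,9); WM=3
i=2 t=10 v=5: → [8,17),[4,13); WM=7
i=3 t=13 v=2: → [12,21),[8,17); WM=10; [0,9) fires=2
i=4 t=16 v=6: → [16,25),[12,21),[8,17); WM=13; [4,13) fires=2
i=5 t=18 v=6: → [16,25),[12,21); WM=15
i=6 t=17 v=4: → [16,25),[12,21); WM=15
i=7 t=16 v=6: → [16,25),[12,21),[8,17); WM=15
i=8 t=21 v=7: → [20,29),[16,25); WM=18; [8,17) fires=3
i=9 t=24 v=9: → [24,33),[20,29),[16,25); WM=21; [12,21) fires=3
i=10 t=19 v=7: → [16,25),[12,21); WM=21
i=11 t=34 v=8: → [32,41),[28,37); WM=31; [16,25) fires=4 [20,29) fires=2
i=12 t=43 v=4: → [40,49),[36,45); WM=40; [24,33) fires=1 [28,37) fires=1
i=13 t=30 v=9: DROP (t<40-3); WM=40
i=14 t=17 v=1: DROP (t<40-3); WM=40
i=15 t=20 v=7: DROP (t<40-3); WM=40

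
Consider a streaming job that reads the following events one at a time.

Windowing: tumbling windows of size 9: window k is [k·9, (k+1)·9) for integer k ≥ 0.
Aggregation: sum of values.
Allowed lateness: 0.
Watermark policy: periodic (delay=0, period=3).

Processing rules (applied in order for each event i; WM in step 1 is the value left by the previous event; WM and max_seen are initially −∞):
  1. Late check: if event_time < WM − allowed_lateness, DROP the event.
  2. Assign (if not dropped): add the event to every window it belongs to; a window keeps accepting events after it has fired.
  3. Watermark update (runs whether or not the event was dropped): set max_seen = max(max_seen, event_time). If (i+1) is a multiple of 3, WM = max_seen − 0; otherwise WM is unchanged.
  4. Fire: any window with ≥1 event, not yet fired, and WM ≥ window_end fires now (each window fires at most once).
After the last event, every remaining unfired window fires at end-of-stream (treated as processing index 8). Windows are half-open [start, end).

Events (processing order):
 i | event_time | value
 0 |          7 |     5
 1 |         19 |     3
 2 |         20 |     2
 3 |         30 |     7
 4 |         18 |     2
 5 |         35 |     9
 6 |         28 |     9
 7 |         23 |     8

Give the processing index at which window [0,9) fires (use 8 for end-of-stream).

2

i=0 t=7 v=5: → [0,9); WM=−∞
i=1 t=19 v=3: → [18,27); WM=−∞
i=2 t=20 v=2: → [18,27); WM=20; [0,9) fires=5
i=3 t=30 v=7: → [27,36); WM=20
i=4 t=18 v=2: DROP (t<20-0); WM=20
i=5 t=35 v=9: → [27,36); WM=35; [18,27) fires=5
i=6 t=28 v=9: DROP (t<35-0); WM=35
i=7 t=23 v=8: DROP (t<35-0); WM=35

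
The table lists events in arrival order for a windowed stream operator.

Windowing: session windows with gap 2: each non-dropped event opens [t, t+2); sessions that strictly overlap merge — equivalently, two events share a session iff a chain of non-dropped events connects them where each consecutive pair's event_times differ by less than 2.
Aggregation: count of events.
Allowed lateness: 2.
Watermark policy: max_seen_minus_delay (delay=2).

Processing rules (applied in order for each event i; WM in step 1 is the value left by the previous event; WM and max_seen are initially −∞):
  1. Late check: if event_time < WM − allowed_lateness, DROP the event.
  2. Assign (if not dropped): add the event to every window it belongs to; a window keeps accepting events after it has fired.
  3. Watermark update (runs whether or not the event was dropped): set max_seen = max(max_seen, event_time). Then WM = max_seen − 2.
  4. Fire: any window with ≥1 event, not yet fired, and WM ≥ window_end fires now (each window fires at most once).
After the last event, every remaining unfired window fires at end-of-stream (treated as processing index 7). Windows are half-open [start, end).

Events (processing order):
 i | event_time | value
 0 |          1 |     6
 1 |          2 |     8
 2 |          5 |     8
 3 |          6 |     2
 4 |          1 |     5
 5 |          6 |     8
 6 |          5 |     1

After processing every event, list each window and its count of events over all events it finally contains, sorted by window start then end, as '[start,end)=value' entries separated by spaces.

i=0 t=1 v=6: → [1,3); WM=-1
i=1 t=2 v=8: → [1,4); WM=0
i=2 t=5 v=8: → [5,7); WM=3
i=3 t=6 v=2: → [5,8); WM=4
i=4 t=1 v=5: DROP (t<4-2); WM=4
i=5 t=6 v=8: → [5,8); WM=4
i=6 t=5 v=1: → [5,8); WM=4

[1,4)=2 [5,8)=4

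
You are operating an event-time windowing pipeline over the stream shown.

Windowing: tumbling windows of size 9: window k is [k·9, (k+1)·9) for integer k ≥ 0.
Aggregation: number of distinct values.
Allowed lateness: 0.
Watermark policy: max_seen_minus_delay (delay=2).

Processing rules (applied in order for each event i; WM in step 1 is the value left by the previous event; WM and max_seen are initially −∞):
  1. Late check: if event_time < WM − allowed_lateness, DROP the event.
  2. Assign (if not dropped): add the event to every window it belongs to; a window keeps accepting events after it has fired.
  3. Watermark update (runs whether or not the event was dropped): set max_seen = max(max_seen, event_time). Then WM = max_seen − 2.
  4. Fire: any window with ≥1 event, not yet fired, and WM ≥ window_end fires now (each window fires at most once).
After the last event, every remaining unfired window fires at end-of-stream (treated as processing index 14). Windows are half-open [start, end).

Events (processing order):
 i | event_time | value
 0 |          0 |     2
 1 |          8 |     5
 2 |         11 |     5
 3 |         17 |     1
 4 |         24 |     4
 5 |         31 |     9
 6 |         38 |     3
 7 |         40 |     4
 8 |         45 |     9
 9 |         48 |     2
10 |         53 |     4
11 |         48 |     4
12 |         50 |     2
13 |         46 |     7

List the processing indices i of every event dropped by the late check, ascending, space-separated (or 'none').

i=0 t=0 v=2: → [0,9); WM=-2
i=1 t=8 v=5: → [0,9); WM=6
i=2 t=11 v=5: → [9,18); WM=9; [0,9) fires=2
i=3 t=17 v=1: → [9,18); WM=15
i=4 t=24 v=4: → [18,27); WM=22; [9,18) fires=2
i=5 t=31 v=9: → [27,36); WM=29; [18,27) fires=1
i=6 t=38 v=3: → [36,45); WM=36; [27,36) fires=1
i=7 t=40 v=4: → [36,45); WM=38
i=8 t=45 v=9: → [45,54); WM=43
i=9 t=48 v=2: → [45,54); WM=46; [36,45) fires=2
i=10 t=53 v=4: → [45,54); WM=51
i=11 t=48 v=4: DROP (t<51-0); WM=51
i=12 t=50 v=2: DROP (t<51-0); WM=51
i=13 t=46 v=7: DROP (t<51-0); WM=51

11 12 13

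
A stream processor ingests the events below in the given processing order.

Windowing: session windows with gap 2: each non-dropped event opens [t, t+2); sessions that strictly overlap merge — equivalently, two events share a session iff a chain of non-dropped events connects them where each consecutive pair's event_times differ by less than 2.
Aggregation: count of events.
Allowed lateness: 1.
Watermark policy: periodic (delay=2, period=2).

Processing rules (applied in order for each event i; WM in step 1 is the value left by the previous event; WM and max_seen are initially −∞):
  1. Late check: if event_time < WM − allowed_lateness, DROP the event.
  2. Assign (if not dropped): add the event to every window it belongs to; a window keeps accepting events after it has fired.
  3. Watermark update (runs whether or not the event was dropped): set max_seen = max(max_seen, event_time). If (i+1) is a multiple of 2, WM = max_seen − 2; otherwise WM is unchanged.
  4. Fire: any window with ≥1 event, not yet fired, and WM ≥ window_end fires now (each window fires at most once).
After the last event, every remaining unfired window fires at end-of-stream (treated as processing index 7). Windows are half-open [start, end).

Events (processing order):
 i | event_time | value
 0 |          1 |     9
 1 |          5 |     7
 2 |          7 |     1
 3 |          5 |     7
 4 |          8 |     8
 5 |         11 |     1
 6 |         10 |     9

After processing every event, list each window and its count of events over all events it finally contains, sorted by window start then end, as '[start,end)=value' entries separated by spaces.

[1,3)=1 [5,7)=2 [7,10)=2 [10,13)=2

i=0 t=1 v=9: → [1,3); WM=−∞
i=1 t=5 v=7: → [5,7); WM=3
i=2 t=7 v=1: → [7,9); WM=3
i=3 t=5 v=7: → [5,7); WM=5
i=4 t=8 v=8: → [7,10); WM=5
i=5 t=11 v=1: → [11,13); WM=9
i=6 t=10 v=9: → [10,13); WM=9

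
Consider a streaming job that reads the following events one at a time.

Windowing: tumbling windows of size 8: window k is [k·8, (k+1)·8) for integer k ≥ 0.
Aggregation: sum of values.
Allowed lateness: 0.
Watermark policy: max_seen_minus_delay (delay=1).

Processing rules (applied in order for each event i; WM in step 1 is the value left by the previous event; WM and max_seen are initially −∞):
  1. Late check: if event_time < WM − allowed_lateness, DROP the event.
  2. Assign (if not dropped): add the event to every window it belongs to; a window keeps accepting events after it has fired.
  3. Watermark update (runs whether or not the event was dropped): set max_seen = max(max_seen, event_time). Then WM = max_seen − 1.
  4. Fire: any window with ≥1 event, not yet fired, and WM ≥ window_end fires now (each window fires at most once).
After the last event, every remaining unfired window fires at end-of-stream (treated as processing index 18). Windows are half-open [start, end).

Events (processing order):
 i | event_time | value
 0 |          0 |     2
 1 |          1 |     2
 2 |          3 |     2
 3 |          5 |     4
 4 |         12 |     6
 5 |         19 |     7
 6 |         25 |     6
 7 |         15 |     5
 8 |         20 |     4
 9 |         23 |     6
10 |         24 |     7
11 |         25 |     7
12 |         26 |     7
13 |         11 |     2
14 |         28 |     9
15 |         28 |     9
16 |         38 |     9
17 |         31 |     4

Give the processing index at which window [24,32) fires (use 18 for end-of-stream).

i=0 t=0 v=2: → [0,8); WM=-1
i=1 t=1 v=2: → [0,8); WM=0
i=2 t=3 v=2: → [0,8); WM=2
i=3 t=5 v=4: → [0,8); WM=4
i=4 t=12 v=6: → [8,16); WM=11; [0,8) fires=10
i=5 t=19 v=7: → [16,24); WM=18; [8,16) fires=6
i=6 t=25 v=6: → [24,32); WM=24; [16,24) fires=7
i=7 t=15 v=5: DROP (t<24-0); WM=24
i=8 t=20 v=4: DROP (t<24-0); WM=24
i=9 t=23 v=6: DROP (t<24-0); WM=24
i=10 t=24 v=7: → [24,32); WM=24
i=11 t=25 v=7: → [24,32); WM=24
i=12 t=26 v=7: → [24,32); WM=25
i=13 t=11 v=2: DROP (t<25-0); WM=25
i=14 t=28 v=9: → [24,32); WM=27
i=15 t=28 v=9: → [24,32); WM=27
i=16 t=38 v=9: → [32,40); WM=37; [24,32) fires=45
i=17 t=31 v=4: DROP (t<37-0); WM=37

16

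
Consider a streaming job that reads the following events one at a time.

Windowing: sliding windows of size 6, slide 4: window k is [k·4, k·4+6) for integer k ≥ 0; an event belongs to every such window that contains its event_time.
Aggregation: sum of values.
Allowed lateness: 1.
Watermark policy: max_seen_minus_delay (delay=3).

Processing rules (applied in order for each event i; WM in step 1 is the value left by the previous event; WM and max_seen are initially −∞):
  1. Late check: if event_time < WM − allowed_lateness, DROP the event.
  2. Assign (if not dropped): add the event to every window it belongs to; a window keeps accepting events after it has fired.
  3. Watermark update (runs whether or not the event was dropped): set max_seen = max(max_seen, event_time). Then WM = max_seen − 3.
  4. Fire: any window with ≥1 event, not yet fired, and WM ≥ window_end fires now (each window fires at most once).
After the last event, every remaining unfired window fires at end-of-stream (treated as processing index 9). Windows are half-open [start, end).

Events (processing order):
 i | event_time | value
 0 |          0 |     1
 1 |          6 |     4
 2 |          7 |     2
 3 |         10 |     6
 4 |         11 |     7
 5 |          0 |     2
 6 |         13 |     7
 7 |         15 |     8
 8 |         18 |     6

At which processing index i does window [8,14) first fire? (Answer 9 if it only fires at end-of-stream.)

8

i=0 t=0 v=1: → [0,6); WM=-3
i=1 t=6 v=4: → [4,10); WM=3
i=2 t=7 v=2: → [4,10); WM=4
i=3 t=10 v=6: → [8,14); WM=7; [0,6) fires=1
i=4 t=11 v=7: → [8,14); WM=8
i=5 t=0 v=2: DROP (t<8-1); WM=8
i=6 t=13 v=7: → [12,18),[8,14); WM=10; [4,10) fires=6
i=7 t=15 v=8: → [12,18); WM=12
i=8 t=18 v=6: → [16,22); WM=15; [8,14) fires=20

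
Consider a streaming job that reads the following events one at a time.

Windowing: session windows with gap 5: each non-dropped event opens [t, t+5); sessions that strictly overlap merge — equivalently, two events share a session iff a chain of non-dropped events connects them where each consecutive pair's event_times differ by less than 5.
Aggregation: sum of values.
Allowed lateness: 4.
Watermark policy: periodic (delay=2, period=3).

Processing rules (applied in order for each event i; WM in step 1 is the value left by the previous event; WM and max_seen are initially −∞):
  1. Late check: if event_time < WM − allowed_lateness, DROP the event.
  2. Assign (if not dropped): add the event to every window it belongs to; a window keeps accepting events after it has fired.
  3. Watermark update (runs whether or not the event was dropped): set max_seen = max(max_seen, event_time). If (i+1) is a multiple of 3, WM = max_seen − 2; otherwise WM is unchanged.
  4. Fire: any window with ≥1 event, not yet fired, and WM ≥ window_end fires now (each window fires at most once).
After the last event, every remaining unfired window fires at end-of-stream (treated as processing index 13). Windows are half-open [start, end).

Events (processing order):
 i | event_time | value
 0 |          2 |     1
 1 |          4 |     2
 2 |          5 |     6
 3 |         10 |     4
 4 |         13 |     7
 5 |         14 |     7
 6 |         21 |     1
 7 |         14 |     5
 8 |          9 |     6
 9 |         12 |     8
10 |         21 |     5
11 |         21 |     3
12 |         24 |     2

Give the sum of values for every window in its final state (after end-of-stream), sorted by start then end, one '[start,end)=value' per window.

[2,19)=38 [21,29)=11

i=0 t=2 v=1: → [2,7); WM=−∞
i=1 t=4 v=2: → [2,9); WM=−∞
i=2 t=5 v=6: → [2,10); WM=3
i=3 t=10 v=4: → [10,15); WM=3
i=4 t=13 v=7: → [10,18); WM=3
i=5 t=14 v=7: → [10,19); WM=12
i=6 t=21 v=1: → [21,26); WM=12
i=7 t=14 v=5: → [10,19); WM=12
i=8 t=9 v=6: → [2,19); WM=19
i=9 t=12 v=8: DROP (t<19-4); WM=19
i=10 t=21 v=5: → [21,26); WM=19
i=11 t=21 v=3: → [21,26); WM=19
i=12 t=24 v=2: → [21,29); WM=19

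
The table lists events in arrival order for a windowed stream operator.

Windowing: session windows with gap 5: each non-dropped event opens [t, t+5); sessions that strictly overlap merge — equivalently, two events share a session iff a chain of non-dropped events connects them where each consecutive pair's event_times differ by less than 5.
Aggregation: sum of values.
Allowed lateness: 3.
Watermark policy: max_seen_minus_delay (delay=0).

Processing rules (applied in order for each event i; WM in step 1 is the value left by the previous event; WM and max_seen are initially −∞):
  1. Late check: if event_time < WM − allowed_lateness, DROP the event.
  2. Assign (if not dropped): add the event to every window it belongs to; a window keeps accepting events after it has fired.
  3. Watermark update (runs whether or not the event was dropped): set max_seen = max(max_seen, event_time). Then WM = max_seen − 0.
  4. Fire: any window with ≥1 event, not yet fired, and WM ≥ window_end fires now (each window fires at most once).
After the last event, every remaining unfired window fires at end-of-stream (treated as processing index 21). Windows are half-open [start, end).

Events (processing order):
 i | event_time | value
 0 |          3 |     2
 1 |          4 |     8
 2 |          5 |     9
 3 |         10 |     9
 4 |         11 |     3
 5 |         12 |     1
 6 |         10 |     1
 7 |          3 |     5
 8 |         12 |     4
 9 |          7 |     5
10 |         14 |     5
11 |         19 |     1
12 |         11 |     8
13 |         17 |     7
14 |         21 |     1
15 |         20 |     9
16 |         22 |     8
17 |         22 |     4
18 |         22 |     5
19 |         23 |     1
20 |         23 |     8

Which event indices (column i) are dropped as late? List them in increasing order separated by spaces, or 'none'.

i=0 t=3 v=2: → [3,8); WM=3
i=1 t=4 v=8: → [3,9); WM=4
i=2 t=5 v=9: → [3,10); WM=5
i=3 t=10 v=9: → [10,15); WM=10
i=4 t=11 v=3: → [10,16); WM=11
i=5 t=12 v=1: → [10,17); WM=12
i=6 t=10 v=1: → [10,17); WM=12
i=7 t=3 v=5: DROP (t<12-3); WM=12
i=8 t=12 v=4: → [10,17); WM=12
i=9 t=7 v=5: DROP (t<12-3); WM=12
i=10 t=14 v=5: → [10,19); WM=14
i=11 t=19 v=1: → [19,24); WM=19
i=12 t=11 v=8: DROP (t<19-3); WM=19
i=13 t=17 v=7: → [10,24); WM=19
i=14 t=21 v=1: → [10,26); WM=21
i=15 t=20 v=9: → [10,26); WM=21
i=16 t=22 v=8: → [10,27); WM=22
i=17 t=22 v=4: → [10,27); WM=22
i=18 t=22 v=5: → [10,27); WM=22
i=19 t=23 v=1: → [10,28); WM=23
i=20 t=23 v=8: → [10,28); WM=23

7 9 12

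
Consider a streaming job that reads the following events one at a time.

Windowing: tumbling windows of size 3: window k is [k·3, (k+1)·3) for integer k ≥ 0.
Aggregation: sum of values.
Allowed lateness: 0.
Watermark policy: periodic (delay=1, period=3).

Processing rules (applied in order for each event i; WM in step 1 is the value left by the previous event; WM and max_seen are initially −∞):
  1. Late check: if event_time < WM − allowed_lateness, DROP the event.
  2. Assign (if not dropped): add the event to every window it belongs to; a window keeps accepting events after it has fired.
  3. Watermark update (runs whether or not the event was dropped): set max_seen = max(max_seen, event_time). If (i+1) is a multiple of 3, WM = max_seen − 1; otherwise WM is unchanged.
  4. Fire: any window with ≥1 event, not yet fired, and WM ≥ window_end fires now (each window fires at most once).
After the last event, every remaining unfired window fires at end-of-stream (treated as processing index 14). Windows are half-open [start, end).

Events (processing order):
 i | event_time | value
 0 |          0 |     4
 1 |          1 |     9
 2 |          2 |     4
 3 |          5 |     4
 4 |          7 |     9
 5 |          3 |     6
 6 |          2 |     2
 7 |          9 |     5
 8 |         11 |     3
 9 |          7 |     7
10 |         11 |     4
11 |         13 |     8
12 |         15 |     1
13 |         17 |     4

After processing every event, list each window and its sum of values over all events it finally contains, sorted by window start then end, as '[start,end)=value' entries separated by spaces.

[0,3)=17 [3,6)=10 [6,9)=9 [9,12)=12 [12,15)=8 [15,18)=5

i=0 t=0 v=4: → [0,3); WM=−∞
i=1 t=1 v=9: → [0,3); WM=−∞
i=2 t=2 v=4: → [0,3); WM=1
i=3 t=5 v=4: → [3,6); WM=1
i=4 t=7 v=9: → [6,9); WM=1
i=5 t=3 v=6: → [3,6); WM=6; [0,3) fires=17 [3,6) fires=10
i=6 t=2 v=2: DROP (t<6-0); WM=6
i=7 t=9 v=5: → [9,12); WM=6
i=8 t=11 v=3: → [9,12); WM=10; [6,9) fires=9
i=9 t=7 v=7: DROP (t<10-0); WM=10
i=10 t=11 v=4: → [9,12); WM=10
i=11 t=13 v=8: → [12,15); WM=12; [9,12) fires=12
i=12 t=15 v=1: → [15,18); WM=12
i=13 t=17 v=4: → [15,18); WM=12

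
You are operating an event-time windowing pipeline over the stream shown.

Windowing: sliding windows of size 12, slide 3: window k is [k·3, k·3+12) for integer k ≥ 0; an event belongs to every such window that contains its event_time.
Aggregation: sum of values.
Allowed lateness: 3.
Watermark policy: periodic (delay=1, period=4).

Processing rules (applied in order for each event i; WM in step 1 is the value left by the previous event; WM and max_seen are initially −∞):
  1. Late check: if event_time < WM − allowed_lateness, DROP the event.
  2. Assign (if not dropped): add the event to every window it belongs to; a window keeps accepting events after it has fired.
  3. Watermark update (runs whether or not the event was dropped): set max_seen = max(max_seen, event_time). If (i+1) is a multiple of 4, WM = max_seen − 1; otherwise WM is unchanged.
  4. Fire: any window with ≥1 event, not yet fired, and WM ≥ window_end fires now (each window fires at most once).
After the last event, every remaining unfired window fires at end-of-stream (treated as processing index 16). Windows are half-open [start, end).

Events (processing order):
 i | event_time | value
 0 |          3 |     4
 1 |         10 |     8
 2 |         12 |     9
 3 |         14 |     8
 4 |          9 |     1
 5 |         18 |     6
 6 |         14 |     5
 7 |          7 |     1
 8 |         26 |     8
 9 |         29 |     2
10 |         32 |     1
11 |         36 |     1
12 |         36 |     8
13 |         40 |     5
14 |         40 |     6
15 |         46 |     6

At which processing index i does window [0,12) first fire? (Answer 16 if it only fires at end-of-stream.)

i=0 t=3 v=4: → [3,15),[0,12); WM=−∞
i=1 t=10 v=8: → [9,21),[6,18),[3,15),[0,12); WM=−∞
i=2 t=12 v=9: → [12,24),[9,21),[6,18),[3,15); WM=−∞
i=3 t=14 v=8: → [12,24),[9,21),[6,18),[3,15); WM=13; [0,12) fires=12
i=4 t=9 v=1: DROP (t<13-3); WM=13
i=5 t=18 v=6: → [18,30),[15,27),[12,24),[9,21); WM=13
i=6 t=14 v=5: → [12,24),[9,21),[6,18),[3,15); WM=13
i=7 t=7 v=1: DROP (t<13-3); WM=17; [3,15) fires=34
i=8 t=26 v=8: → [24,36),[21,33),[18,30),[15,27); WM=17
i=9 t=29 v=2: → [27,39),[24,36),[21,33),[18,30); WM=17
i=10 t=32 v=1: → [30,42),[27,39),[24,36),[21,33); WM=17
i=11 t=36 v=1: → [36,48),[33,45),[30,42),[27,39); WM=35; [6,18) fires=30 [9,21) fires=36 [12,24) fires=28 [15,27) fires=14 [18,30) fires=16 [21,33) fires=11
i=12 t=36 v=8: → [36,48),[33,45),[30,42),[27,39); WM=35
i=13 t=40 v=5: → [39,51),[36,48),[33,45),[30,42); WM=35
i=14 t=40 v=6: → [39,51),[36,48),[33,45),[30,42); WM=35
i=15 t=46 v=6: → [45,57),[42,54),[39,51),[36,48); WM=45; [24,36) fires=11 [27,39) fires=12 [30,42) fires=21 [33,45) fires=20

3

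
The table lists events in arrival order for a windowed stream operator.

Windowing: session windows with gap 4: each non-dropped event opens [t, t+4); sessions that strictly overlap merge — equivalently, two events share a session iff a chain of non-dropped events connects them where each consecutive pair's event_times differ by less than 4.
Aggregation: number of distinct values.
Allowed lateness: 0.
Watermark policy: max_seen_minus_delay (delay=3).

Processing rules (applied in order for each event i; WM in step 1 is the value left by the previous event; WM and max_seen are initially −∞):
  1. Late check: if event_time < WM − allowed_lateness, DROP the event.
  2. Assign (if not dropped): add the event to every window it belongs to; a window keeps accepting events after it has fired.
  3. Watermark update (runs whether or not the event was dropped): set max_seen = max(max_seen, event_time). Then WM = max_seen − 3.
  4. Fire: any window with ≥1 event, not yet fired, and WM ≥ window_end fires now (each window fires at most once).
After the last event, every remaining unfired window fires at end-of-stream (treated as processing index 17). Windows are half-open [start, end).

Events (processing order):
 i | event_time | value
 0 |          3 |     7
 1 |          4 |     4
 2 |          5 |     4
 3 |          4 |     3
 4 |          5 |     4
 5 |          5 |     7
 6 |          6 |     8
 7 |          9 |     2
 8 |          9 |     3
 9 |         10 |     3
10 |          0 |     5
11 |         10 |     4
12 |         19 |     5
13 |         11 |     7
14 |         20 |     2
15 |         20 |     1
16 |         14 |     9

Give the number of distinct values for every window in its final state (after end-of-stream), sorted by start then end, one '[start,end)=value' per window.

[3,14)=5 [19,24)=3

i=0 t=3 v=7: → [3,7); WM=0
i=1 t=4 v=4: → [3,8); WM=1
i=2 t=5 v=4: → [3,9); WM=2
i=3 t=4 v=3: → [3,9); WM=2
i=4 t=5 v=4: → [3,9); WM=2
i=5 t=5 v=7: → [3,9); WM=2
i=6 t=6 v=8: → [3,10); WM=3
i=7 t=9 v=2: → [3,13); WM=6
i=8 t=9 v=3: → [3,13); WM=6
i=9 t=10 v=3: → [3,14); WM=7
i=10 t=0 v=5: DROP (t<7-0); WM=7
i=11 t=10 v=4: → [3,14); WM=7
i=12 t=19 v=5: → [19,23); WM=16
i=13 t=11 v=7: DROP (t<16-0); WM=16
i=14 t=20 v=2: → [19,24); WM=17
i=15 t=20 v=1: → [19,24); WM=17
i=16 t=14 v=9: DROP (t<17-0); WM=17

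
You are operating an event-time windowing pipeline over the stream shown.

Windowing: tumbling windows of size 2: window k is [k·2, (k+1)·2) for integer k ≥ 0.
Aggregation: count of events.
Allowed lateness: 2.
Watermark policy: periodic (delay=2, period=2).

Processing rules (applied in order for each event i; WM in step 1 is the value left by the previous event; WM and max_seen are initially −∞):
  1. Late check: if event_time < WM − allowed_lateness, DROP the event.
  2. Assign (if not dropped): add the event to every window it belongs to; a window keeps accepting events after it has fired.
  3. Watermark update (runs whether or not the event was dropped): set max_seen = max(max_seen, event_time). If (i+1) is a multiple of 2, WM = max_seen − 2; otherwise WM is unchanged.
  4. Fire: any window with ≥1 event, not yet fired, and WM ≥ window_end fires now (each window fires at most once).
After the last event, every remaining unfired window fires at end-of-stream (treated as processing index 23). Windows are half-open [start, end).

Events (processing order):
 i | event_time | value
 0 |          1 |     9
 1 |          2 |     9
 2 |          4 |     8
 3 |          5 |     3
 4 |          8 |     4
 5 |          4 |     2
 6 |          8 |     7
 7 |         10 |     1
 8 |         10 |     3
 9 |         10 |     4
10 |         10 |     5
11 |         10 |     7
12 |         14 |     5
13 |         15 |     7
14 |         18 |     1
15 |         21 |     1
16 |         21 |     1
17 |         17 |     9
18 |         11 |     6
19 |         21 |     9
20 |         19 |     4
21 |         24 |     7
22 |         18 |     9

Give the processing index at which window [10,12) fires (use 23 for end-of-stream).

13

i=0 t=1 v=9: → [0,2); WM=−∞
i=1 t=2 v=9: → [2,4); WM=0
i=2 t=4 v=8: → [4,6); WM=0
i=3 t=5 v=3: → [4,6); WM=3; [0,2) fires=1
i=4 t=8 v=4: → [8,10); WM=3
i=5 t=4 v=2: → [4,6); WM=6; [2,4) fires=1 [4,6) fires=3
i=6 t=8 v=7: → [8,10); WM=6
i=7 t=10 v=1: → [10,12); WM=8
i=8 t=10 v=3: → [10,12); WM=8
i=9 t=10 v=4: → [10,12); WM=8
i=10 t=10 v=5: → [10,12); WM=8
i=11 t=10 v=7: → [10,12); WM=8
i=12 t=14 v=5: → [14,16); WM=8
i=13 t=15 v=7: → [14,16); WM=13; [8,10) fires=2 [10,12) fires=5
i=14 t=18 v=1: → [18,20); WM=13
i=15 t=21 v=1: → [20,22); WM=19; [14,16) fires=2
i=16 t=21 v=1: → [20,22); WM=19
i=17 t=17 v=9: → [16,18); WM=19; [16,18) fires=1
i=18 t=11 v=6: DROP (t<19-2); WM=19
i=19 t=21 v=9: → [20,22); WM=19
i=20 t=19 v=4: → [18,20); WM=19
i=21 t=24 v=7: → [24,26); WM=22; [18,20) fires=2 [20,22) fires=3
i=22 t=18 v=9: DROP (t<22-2); WM=22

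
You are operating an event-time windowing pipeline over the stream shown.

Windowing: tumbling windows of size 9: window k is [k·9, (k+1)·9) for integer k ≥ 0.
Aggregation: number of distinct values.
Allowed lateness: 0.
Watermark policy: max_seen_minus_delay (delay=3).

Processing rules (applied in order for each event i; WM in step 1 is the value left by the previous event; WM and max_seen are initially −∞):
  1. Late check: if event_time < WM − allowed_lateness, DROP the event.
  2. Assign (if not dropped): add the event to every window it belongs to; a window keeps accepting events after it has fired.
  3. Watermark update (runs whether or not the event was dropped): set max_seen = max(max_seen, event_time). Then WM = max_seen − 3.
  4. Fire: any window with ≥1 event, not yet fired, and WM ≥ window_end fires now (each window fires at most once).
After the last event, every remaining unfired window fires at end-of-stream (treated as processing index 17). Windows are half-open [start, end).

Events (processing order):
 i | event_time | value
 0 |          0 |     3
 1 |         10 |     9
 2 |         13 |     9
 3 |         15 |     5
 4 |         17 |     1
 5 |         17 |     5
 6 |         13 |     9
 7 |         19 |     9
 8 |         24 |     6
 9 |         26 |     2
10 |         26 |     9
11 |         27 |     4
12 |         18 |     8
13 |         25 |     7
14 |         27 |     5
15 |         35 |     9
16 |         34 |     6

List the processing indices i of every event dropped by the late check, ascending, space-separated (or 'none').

6 12

i=0 t=0 v=3: → [0,9); WM=-3
i=1 t=10 v=9: → [9,18); WM=7
i=2 t=13 v=9: → [9,18); WM=10; [0,9) fires=1
i=3 t=15 v=5: → [9,18); WM=12
i=4 t=17 v=1: → [9,18); WM=14
i=5 t=17 v=5: → [9,18); WM=14
i=6 t=13 v=9: DROP (t<14-0); WM=14
i=7 t=19 v=9: → [18,27); WM=16
i=8 t=24 v=6: → [18,27); WM=21; [9,18) fires=3
i=9 t=26 v=2: → [18,27); WM=23
i=10 t=26 v=9: → [18,27); WM=23
i=11 t=27 v=4: → [27,36); WM=24
i=12 t=18 v=8: DROP (t<24-0); WM=24
i=13 t=25 v=7: → [18,27); WM=24
i=14 t=27 v=5: → [27,36); WM=24
i=15 t=35 v=9: → [27,36); WM=32; [18,27) fires=4
i=16 t=34 v=6: → [27,36); WM=32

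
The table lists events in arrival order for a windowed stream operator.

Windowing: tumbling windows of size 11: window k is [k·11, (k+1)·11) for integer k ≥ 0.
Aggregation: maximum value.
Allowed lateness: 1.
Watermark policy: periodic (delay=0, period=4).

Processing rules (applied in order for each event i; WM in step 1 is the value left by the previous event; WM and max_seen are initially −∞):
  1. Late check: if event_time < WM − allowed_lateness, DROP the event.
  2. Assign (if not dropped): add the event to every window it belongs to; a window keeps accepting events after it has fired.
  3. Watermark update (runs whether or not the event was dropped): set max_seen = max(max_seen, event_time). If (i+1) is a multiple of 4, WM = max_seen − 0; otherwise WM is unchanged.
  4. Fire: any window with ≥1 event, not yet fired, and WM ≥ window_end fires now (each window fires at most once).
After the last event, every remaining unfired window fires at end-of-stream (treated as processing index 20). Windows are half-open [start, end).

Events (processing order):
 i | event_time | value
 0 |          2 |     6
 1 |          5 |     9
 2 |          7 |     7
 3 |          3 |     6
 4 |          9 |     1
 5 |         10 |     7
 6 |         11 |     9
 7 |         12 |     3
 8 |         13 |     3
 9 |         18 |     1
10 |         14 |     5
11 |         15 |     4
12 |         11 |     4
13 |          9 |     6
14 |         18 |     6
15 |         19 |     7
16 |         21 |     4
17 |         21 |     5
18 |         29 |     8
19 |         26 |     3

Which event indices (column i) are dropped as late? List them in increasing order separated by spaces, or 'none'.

12 13

i=0 t=2 v=6: → [0,11); WM=−∞
i=1 t=5 v=9: → [0,11); WM=−∞
i=2 t=7 v=7: → [0,11); WM=−∞
i=3 t=3 v=6: → [0,11); WM=7
i=4 t=9 v=1: → [0,11); WM=7
i=5 t=10 v=7: → [0,11); WM=7
i=6 t=11 v=9: → [11,22); WM=7
i=7 t=12 v=3: → [11,22); WM=12; [0,11) fires=9
i=8 t=13 v=3: → [11,22); WM=12
i=9 t=18 v=1: → [11,22); WM=12
i=10 t=14 v=5: → [11,22); WM=12
i=11 t=15 v=4: → [11,22); WM=18
i=12 t=11 v=4: DROP (t<18-1); WM=18
i=13 t=9 v=6: DROP (t<18-1); WM=18
i=14 t=18 v=6: → [11,22); WM=18
i=15 t=19 v=7: → [11,22); WM=19
i=16 t=21 v=4: → [11,22); WM=19
i=17 t=21 v=5: → [11,22); WM=19
i=18 t=29 v=8: → [22,33); WM=19
i=19 t=26 v=3: → [22,33); WM=29; [11,22) fires=9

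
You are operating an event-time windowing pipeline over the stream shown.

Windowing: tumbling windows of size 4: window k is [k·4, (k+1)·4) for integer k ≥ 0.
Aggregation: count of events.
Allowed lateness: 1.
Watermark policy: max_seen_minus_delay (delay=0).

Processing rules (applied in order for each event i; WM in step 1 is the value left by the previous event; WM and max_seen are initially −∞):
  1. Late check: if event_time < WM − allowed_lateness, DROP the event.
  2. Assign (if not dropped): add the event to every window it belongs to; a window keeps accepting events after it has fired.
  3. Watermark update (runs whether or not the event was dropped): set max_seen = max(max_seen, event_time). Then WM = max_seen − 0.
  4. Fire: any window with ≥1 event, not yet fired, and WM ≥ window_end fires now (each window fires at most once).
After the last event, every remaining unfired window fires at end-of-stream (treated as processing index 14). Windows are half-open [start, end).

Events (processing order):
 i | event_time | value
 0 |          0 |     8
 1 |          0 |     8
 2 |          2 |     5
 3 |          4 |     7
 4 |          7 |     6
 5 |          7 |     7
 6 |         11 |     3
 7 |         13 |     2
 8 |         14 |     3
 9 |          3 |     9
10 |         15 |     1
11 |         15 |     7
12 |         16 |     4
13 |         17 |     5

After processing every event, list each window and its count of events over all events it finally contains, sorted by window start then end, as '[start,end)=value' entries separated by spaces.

[0,4)=3 [4,8)=3 [8,12)=1 [12,16)=4 [16,20)=2

i=0 t=0 v=8: → [0,4); WM=0
i=1 t=0 v=8: → [0,4); WM=0
i=2 t=2 v=5: → [0,4); WM=2
i=3 t=4 v=7: → [4,8); WM=4; [0,4) fires=3
i=4 t=7 v=6: → [4,8); WM=7
i=5 t=7 v=7: → [4,8); WM=7
i=6 t=11 v=3: → [8,12); WM=11; [4,8) fires=3
i=7 t=13 v=2: → [12,16); WM=13; [8,12) fires=1
i=8 t=14 v=3: → [12,16); WM=14
i=9 t=3 v=9: DROP (t<14-1); WM=14
i=10 t=15 v=1: → [12,16); WM=15
i=11 t=15 v=7: → [12,16); WM=15
i=12 t=16 v=4: → [16,20); WM=16; [12,16) fires=4
i=13 t=17 v=5: → [16,20); WM=17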